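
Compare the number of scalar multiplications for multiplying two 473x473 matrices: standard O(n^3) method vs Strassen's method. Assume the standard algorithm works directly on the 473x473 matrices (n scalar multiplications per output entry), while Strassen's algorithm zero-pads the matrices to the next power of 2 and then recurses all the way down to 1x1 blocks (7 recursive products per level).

Matrix multiplication for 473x473 matrices:

Strassen's algorithm requires power-of-2 dimensions. Pad 473x473 to 512x512 (next power of 2).

Standard algorithm: 473^3 = 105823817 multiplications
Strassen's algorithm: 7^(log2(512)) = 7^9 = 40353607 multiplications
Savings: 105823817 - 40353607 = 65470210 multiplications

Standard: 105823817 multiplications (473^3). Strassen: 40353607 multiplications (7^9, after padding to 512x512). Strassen reduces 8 recursive multiplications to 7 at each level.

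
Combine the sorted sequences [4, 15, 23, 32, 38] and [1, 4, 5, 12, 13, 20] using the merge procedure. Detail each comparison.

Merging process:

Compare 4 vs 1: take 1 from right. Merged: [1]
Compare 4 vs 4: take 4 from left. Merged: [1, 4]
Compare 15 vs 4: take 4 from right. Merged: [1, 4, 4]
Compare 15 vs 5: take 5 from right. Merged: [1, 4, 4, 5]
Compare 15 vs 12: take 12 from right. Merged: [1, 4, 4, 5, 12]
Compare 15 vs 13: take 13 from right. Merged: [1, 4, 4, 5, 12, 13]
Compare 15 vs 20: take 15 from left. Merged: [1, 4, 4, 5, 12, 13, 15]
Compare 23 vs 20: take 20 from right. Merged: [1, 4, 4, 5, 12, 13, 15, 20]
Append remaining from left: [23, 32, 38]. Merged: [1, 4, 4, 5, 12, 13, 15, 20, 23, 32, 38]

Final merged array: [1, 4, 4, 5, 12, 13, 15, 20, 23, 32, 38]
Total comparisons: 8

The merged array is [1, 4, 4, 5, 12, 13, 15, 20, 23, 32, 38], requiring 8 comparisons. The merge step runs in O(n) time where n is the total number of elements.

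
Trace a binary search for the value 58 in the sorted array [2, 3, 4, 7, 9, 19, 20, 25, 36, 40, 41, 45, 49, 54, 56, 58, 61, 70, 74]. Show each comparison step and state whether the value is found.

Binary search for 58 in [2, 3, 4, 7, 9, 19, 20, 25, 36, 40, 41, 45, 49, 54, 56, 58, 61, 70, 74]:

lo=0, hi=18, mid=9, arr[mid]=40 -> 40 < 58, search right half
lo=10, hi=18, mid=14, arr[mid]=56 -> 56 < 58, search right half
lo=15, hi=18, mid=16, arr[mid]=61 -> 61 > 58, search left half
lo=15, hi=15, mid=15, arr[mid]=58 -> Found target at index 15!

Binary search finds 58 at index 15 after 4 comparisons. The search repeatedly halves the search space by comparing with the middle element.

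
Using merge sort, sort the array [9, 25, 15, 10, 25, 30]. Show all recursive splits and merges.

Merge sort trace:

Split: [9, 25, 15, 10, 25, 30] -> [9, 25, 15] and [10, 25, 30]
  Split: [9, 25, 15] -> [9] and [25, 15]
    Split: [25, 15] -> [25] and [15]
    Merge: [25] + [15] -> [15, 25]
  Merge: [9] + [15, 25] -> [9, 15, 25]
  Split: [10, 25, 30] -> [10] and [25, 30]
    Split: [25, 30] -> [25] and [30]
    Merge: [25] + [30] -> [25, 30]
  Merge: [10] + [25, 30] -> [10, 25, 30]
Merge: [9, 15, 25] + [10, 25, 30] -> [9, 10, 15, 25, 25, 30]

Final sorted array: [9, 10, 15, 25, 25, 30]

The merge sort proceeds by recursively splitting the array and merging sorted halves.
After all merges, the sorted array is [9, 10, 15, 25, 25, 30].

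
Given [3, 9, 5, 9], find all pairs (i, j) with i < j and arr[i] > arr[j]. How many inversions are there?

Finding inversions in [3, 9, 5, 9]:

(1, 2): arr[1]=9 > arr[2]=5

Total inversions: 1

The array has 1 inversion(s): (1,2). Each pair (i,j) satisfies i < j and arr[i] > arr[j].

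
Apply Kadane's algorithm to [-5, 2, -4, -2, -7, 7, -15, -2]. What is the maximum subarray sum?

Using Kadane's algorithm on [-5, 2, -4, -2, -7, 7, -15, -2]:

Scanning through the array:
Position 1 (value 2): max_ending_here = 2, max_so_far = 2
Position 2 (value -4): max_ending_here = -2, max_so_far = 2
Position 3 (value -2): max_ending_here = -2, max_so_far = 2
Position 4 (value -7): max_ending_here = -7, max_so_far = 2
Position 5 (value 7): max_ending_here = 7, max_so_far = 7
Position 6 (value -15): max_ending_here = -8, max_so_far = 7
Position 7 (value -2): max_ending_here = -2, max_so_far = 7

Maximum subarray: [7]
Maximum sum: 7

The maximum subarray is [7] with sum 7. This subarray runs from index 5 to index 5.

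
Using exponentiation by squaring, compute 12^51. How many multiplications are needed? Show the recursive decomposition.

Computing 12^51 by squaring (build up from 12^1; each line after the first costs one multiplication):

12^1 = 12
12^2 = (12^1)^2 = 12^2 = 144
12^3 = 12 * 12^2 = 12 * 144 = 1728
12^6 = (12^3)^2 = 1728^2 = 2985984
12^12 = (12^6)^2 = 2985984^2 = 8916100448256
12^24 = (12^12)^2 = 8916100448256^2 = 79496847203390844133441536
12^25 = 12 * 12^24 = 12 * 79496847203390844133441536 = 953962166440690129601298432
12^50 = (12^25)^2 = 953962166440690129601298432^2 = 910043815000214977332758527534256632492715260325658624
12^51 = 12 * 12^50 = 12 * 910043815000214977332758527534256632492715260325658624 = 10920525780002579727993102330411079589912583123907903488

Result: 10920525780002579727993102330411079589912583123907903488
Multiplications needed: 8 (8 lines after 12^1)

12^51 = 10920525780002579727993102330411079589912583123907903488. Using exponentiation by squaring, this requires 8 multiplications. The key idea: if the exponent is even, square the half-power; if odd, multiply by the base once.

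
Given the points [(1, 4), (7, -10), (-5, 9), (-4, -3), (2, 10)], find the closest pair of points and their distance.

Computing all pairwise distances among 5 points:

d((1, 4), (7, -10)) = 15.2315
d((1, 4), (-5, 9)) = 7.8102
d((1, 4), (-4, -3)) = 8.6023
d((1, 4), (2, 10)) = 6.0828 <-- minimum
d((7, -10), (-5, 9)) = 22.4722
d((7, -10), (-4, -3)) = 13.0384
d((7, -10), (2, 10)) = 20.6155
d((-5, 9), (-4, -3)) = 12.0416
d((-5, 9), (2, 10)) = 7.0711
d((-4, -3), (2, 10)) = 14.3178

Closest pair: (1, 4) and (2, 10) with distance 6.0828

The closest pair is (1, 4) and (2, 10) with Euclidean distance 6.0828. For 5 points, brute-force pairwise comparison is shown above. For large n, the divide-and-conquer algorithm (sort by x, recurse on halves, check the dividing strip) achieves O(n log n).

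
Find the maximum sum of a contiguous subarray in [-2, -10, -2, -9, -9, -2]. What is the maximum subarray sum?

Using Kadane's algorithm on [-2, -10, -2, -9, -9, -2]:

Scanning through the array:
Position 1 (value -10): max_ending_here = -10, max_so_far = -2
Position 2 (value -2): max_ending_here = -2, max_so_far = -2
Position 3 (value -9): max_ending_here = -9, max_so_far = -2
Position 4 (value -9): max_ending_here = -9, max_so_far = -2
Position 5 (value -2): max_ending_here = -2, max_so_far = -2

Maximum subarray: [-2]
Maximum sum: -2

The maximum subarray is [-2] with sum -2. This subarray runs from index 0 to index 0.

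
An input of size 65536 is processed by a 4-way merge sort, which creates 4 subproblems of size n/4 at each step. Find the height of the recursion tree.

For divide and conquer with division factor 4:

Problem sizes at each level:
Level 0: 65536
Level 1: 16384
Level 2: 4096
Level 3: 1024
Level 4: 256
Level 5: 64
Level 6: 16
Level 7: 4
Level 8: 1

The root is level 0 and the size-1 base case is level 8 (the tree spans levels 0 through 8, i.e. 9 levels counting the root), so the depth is the number of divisions: log_4(65536) = 8

The recursion tree depth is log_4(65536) = 8. At each level, the problem size is divided by 4, so it takes 8 divisions to reduce to a base case of size 1. The algorithm makes 4 recursive calls at each level.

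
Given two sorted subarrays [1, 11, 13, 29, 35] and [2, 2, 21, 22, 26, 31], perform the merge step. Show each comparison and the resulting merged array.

Merging process:

Compare 1 vs 2: take 1 from left. Merged: [1]
Compare 11 vs 2: take 2 from right. Merged: [1, 2]
Compare 11 vs 2: take 2 from right. Merged: [1, 2, 2]
Compare 11 vs 21: take 11 from left. Merged: [1, 2, 2, 11]
Compare 13 vs 21: take 13 from left. Merged: [1, 2, 2, 11, 13]
Compare 29 vs 21: take 21 from right. Merged: [1, 2, 2, 11, 13, 21]
Compare 29 vs 22: take 22 from right. Merged: [1, 2, 2, 11, 13, 21, 22]
Compare 29 vs 26: take 26 from right. Merged: [1, 2, 2, 11, 13, 21, 22, 26]
Compare 29 vs 31: take 29 from left. Merged: [1, 2, 2, 11, 13, 21, 22, 26, 29]
Compare 35 vs 31: take 31 from right. Merged: [1, 2, 2, 11, 13, 21, 22, 26, 29, 31]
Append remaining from left: [35]. Merged: [1, 2, 2, 11, 13, 21, 22, 26, 29, 31, 35]

Final merged array: [1, 2, 2, 11, 13, 21, 22, 26, 29, 31, 35]
Total comparisons: 10

The merged array is [1, 2, 2, 11, 13, 21, 22, 26, 29, 31, 35], requiring 10 comparisons. The merge step runs in O(n) time where n is the total number of elements.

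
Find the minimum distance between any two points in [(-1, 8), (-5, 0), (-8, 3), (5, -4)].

Computing all pairwise distances among 4 points:

d((-1, 8), (-5, 0)) = 8.9443
d((-1, 8), (-8, 3)) = 8.6023
d((-1, 8), (5, -4)) = 13.4164
d((-5, 0), (-8, 3)) = 4.2426 <-- minimum
d((-5, 0), (5, -4)) = 10.7703
d((-8, 3), (5, -4)) = 14.7648

Closest pair: (-5, 0) and (-8, 3) with distance 4.2426

The closest pair is (-5, 0) and (-8, 3) with Euclidean distance 4.2426. For 4 points, brute-force pairwise comparison is shown above. For large n, the divide-and-conquer algorithm (sort by x, recurse on halves, check the dividing strip) achieves O(n log n).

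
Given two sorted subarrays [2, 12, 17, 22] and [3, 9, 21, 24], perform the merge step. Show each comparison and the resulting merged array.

Merging process:

Compare 2 vs 3: take 2 from left. Merged: [2]
Compare 12 vs 3: take 3 from right. Merged: [2, 3]
Compare 12 vs 9: take 9 from right. Merged: [2, 3, 9]
Compare 12 vs 21: take 12 from left. Merged: [2, 3, 9, 12]
Compare 17 vs 21: take 17 from left. Merged: [2, 3, 9, 12, 17]
Compare 22 vs 21: take 21 from right. Merged: [2, 3, 9, 12, 17, 21]
Compare 22 vs 24: take 22 from left. Merged: [2, 3, 9, 12, 17, 21, 22]
Append remaining from right: [24]. Merged: [2, 3, 9, 12, 17, 21, 22, 24]

Final merged array: [2, 3, 9, 12, 17, 21, 22, 24]
Total comparisons: 7

The merged array is [2, 3, 9, 12, 17, 21, 22, 24], requiring 7 comparisons. The merge step runs in O(n) time where n is the total number of elements.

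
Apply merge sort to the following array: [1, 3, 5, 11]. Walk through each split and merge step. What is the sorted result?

Merge sort trace:

Split: [1, 3, 5, 11] -> [1, 3] and [5, 11]
  Split: [1, 3] -> [1] and [3]
  Merge: [1] + [3] -> [1, 3]
  Split: [5, 11] -> [5] and [11]
  Merge: [5] + [11] -> [5, 11]
Merge: [1, 3] + [5, 11] -> [1, 3, 5, 11]

Final sorted array: [1, 3, 5, 11]

The merge sort proceeds by recursively splitting the array and merging sorted halves.
After all merges, the sorted array is [1, 3, 5, 11].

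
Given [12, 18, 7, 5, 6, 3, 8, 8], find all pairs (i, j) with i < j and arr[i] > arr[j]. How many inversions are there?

Finding inversions in [12, 18, 7, 5, 6, 3, 8, 8]:

(0, 2): arr[0]=12 > arr[2]=7
(0, 3): arr[0]=12 > arr[3]=5
(0, 4): arr[0]=12 > arr[4]=6
(0, 5): arr[0]=12 > arr[5]=3
(0, 6): arr[0]=12 > arr[6]=8
(0, 7): arr[0]=12 > arr[7]=8
(1, 2): arr[1]=18 > arr[2]=7
(1, 3): arr[1]=18 > arr[3]=5
(1, 4): arr[1]=18 > arr[4]=6
(1, 5): arr[1]=18 > arr[5]=3
(1, 6): arr[1]=18 > arr[6]=8
(1, 7): arr[1]=18 > arr[7]=8
(2, 3): arr[2]=7 > arr[3]=5
(2, 4): arr[2]=7 > arr[4]=6
(2, 5): arr[2]=7 > arr[5]=3
(3, 5): arr[3]=5 > arr[5]=3
(4, 5): arr[4]=6 > arr[5]=3

Total inversions: 17

The array has 17 inversion(s): (0,2), (0,3), (0,4), (0,5), (0,6), (0,7), (1,2), (1,3), (1,4), (1,5), (1,6), (1,7), (2,3), (2,4), (2,5), (3,5), (4,5). Each pair (i,j) satisfies i < j and arr[i] > arr[j].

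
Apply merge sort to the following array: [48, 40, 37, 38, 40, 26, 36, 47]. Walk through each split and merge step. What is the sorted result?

Merge sort trace:

Split: [48, 40, 37, 38, 40, 26, 36, 47] -> [48, 40, 37, 38] and [40, 26, 36, 47]
  Split: [48, 40, 37, 38] -> [48, 40] and [37, 38]
    Split: [48, 40] -> [48] and [40]
    Merge: [48] + [40] -> [40, 48]
    Split: [37, 38] -> [37] and [38]
    Merge: [37] + [38] -> [37, 38]
  Merge: [40, 48] + [37, 38] -> [37, 38, 40, 48]
  Split: [40, 26, 36, 47] -> [40, 26] and [36, 47]
    Split: [40, 26] -> [40] and [26]
    Merge: [40] + [26] -> [26, 40]
    Split: [36, 47] -> [36] and [47]
    Merge: [36] + [47] -> [36, 47]
  Merge: [26, 40] + [36, 47] -> [26, 36, 40, 47]
Merge: [37, 38, 40, 48] + [26, 36, 40, 47] -> [26, 36, 37, 38, 40, 40, 47, 48]

Final sorted array: [26, 36, 37, 38, 40, 40, 47, 48]

The merge sort proceeds by recursively splitting the array and merging sorted halves.
After all merges, the sorted array is [26, 36, 37, 38, 40, 40, 47, 48].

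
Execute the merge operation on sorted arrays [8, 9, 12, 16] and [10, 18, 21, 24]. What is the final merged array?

Merging process:

Compare 8 vs 10: take 8 from left. Merged: [8]
Compare 9 vs 10: take 9 from left. Merged: [8, 9]
Compare 12 vs 10: take 10 from right. Merged: [8, 9, 10]
Compare 12 vs 18: take 12 from left. Merged: [8, 9, 10, 12]
Compare 16 vs 18: take 16 from left. Merged: [8, 9, 10, 12, 16]
Append remaining from right: [18, 21, 24]. Merged: [8, 9, 10, 12, 16, 18, 21, 24]

Final merged array: [8, 9, 10, 12, 16, 18, 21, 24]
Total comparisons: 5

The merged array is [8, 9, 10, 12, 16, 18, 21, 24], requiring 5 comparisons. The merge step runs in O(n) time where n is the total number of elements.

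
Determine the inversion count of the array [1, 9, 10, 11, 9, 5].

Finding inversions in [1, 9, 10, 11, 9, 5]:

(1, 5): arr[1]=9 > arr[5]=5
(2, 4): arr[2]=10 > arr[4]=9
(2, 5): arr[2]=10 > arr[5]=5
(3, 4): arr[3]=11 > arr[4]=9
(3, 5): arr[3]=11 > arr[5]=5
(4, 5): arr[4]=9 > arr[5]=5

Total inversions: 6

The array has 6 inversion(s): (1,5), (2,4), (2,5), (3,4), (3,5), (4,5). Each pair (i,j) satisfies i < j and arr[i] > arr[j].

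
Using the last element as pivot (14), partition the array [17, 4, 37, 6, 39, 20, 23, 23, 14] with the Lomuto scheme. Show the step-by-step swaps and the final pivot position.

Lomuto partition with pivot = 14:

Initial array: [17, 4, 37, 6, 39, 20, 23, 23, 14]

arr[0]=17 > 14: no swap
arr[1]=4 <= 14: swap with position 0, array becomes [4, 17, 37, 6, 39, 20, 23, 23, 14]
arr[2]=37 > 14: no swap
arr[3]=6 <= 14: swap with position 1, array becomes [4, 6, 37, 17, 39, 20, 23, 23, 14]
arr[4]=39 > 14: no swap
arr[5]=20 > 14: no swap
arr[6]=23 > 14: no swap
arr[7]=23 > 14: no swap

Place pivot at position 2: [4, 6, 14, 17, 39, 20, 23, 23, 37]
Pivot position: 2

After partitioning with pivot 14, the array becomes [4, 6, 14, 17, 39, 20, 23, 23, 37]. The pivot is placed at index 2. All elements to the left of the pivot are <= 14, and all elements to the right are > 14.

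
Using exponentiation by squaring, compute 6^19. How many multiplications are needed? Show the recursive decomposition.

Computing 6^19 by squaring (build up from 6^1; each line after the first costs one multiplication):

6^1 = 6
6^2 = (6^1)^2 = 6^2 = 36
6^4 = (6^2)^2 = 36^2 = 1296
6^8 = (6^4)^2 = 1296^2 = 1679616
6^9 = 6 * 6^8 = 6 * 1679616 = 10077696
6^18 = (6^9)^2 = 10077696^2 = 101559956668416
6^19 = 6 * 6^18 = 6 * 101559956668416 = 609359740010496

Result: 609359740010496
Multiplications needed: 6 (6 lines after 6^1)

6^19 = 609359740010496. Using exponentiation by squaring, this requires 6 multiplications. The key idea: if the exponent is even, square the half-power; if odd, multiply by the base once.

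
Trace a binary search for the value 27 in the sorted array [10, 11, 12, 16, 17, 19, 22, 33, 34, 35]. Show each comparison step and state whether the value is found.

Binary search for 27 in [10, 11, 12, 16, 17, 19, 22, 33, 34, 35]:

lo=0, hi=9, mid=4, arr[mid]=17 -> 17 < 27, search right half
lo=5, hi=9, mid=7, arr[mid]=33 -> 33 > 27, search left half
lo=5, hi=6, mid=5, arr[mid]=19 -> 19 < 27, search right half
lo=6, hi=6, mid=6, arr[mid]=22 -> 22 < 27, search right half
lo=7 > hi=6, target 27 not found

Binary search determines that 27 is not in the array after 4 comparisons. The search space was exhausted without finding the target.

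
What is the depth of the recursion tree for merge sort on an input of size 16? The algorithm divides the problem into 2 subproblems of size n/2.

For divide and conquer with division factor 2:

Problem sizes at each level:
Level 0: 16
Level 1: 8
Level 2: 4
Level 3: 2
Level 4: 1

The root is level 0 and the size-1 base case is level 4 (the tree spans levels 0 through 4, i.e. 5 levels counting the root), so the depth is the number of divisions: log_2(16) = 4

The recursion tree depth is log_2(16) = 4. At each level, the problem size is divided by 2, so it takes 4 divisions to reduce to a base case of size 1. The algorithm makes 2 recursive calls at each level.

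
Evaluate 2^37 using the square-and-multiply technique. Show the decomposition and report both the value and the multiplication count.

Computing 2^37 by squaring (build up from 2^1; each line after the first costs one multiplication):

2^1 = 2
2^2 = (2^1)^2 = 2^2 = 4
2^4 = (2^2)^2 = 4^2 = 16
2^8 = (2^4)^2 = 16^2 = 256
2^9 = 2 * 2^8 = 2 * 256 = 512
2^18 = (2^9)^2 = 512^2 = 262144
2^36 = (2^18)^2 = 262144^2 = 68719476736
2^37 = 2 * 2^36 = 2 * 68719476736 = 137438953472

Result: 137438953472
Multiplications needed: 7 (7 lines after 2^1)

2^37 = 137438953472. Using exponentiation by squaring, this requires 7 multiplications. The key idea: if the exponent is even, square the half-power; if odd, multiply by the base once.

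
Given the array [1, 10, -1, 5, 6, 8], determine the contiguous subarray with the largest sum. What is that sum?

Using Kadane's algorithm on [1, 10, -1, 5, 6, 8]:

Scanning through the array:
Position 1 (value 10): max_ending_here = 11, max_so_far = 11
Position 2 (value -1): max_ending_here = 10, max_so_far = 11
Position 3 (value 5): max_ending_here = 15, max_so_far = 15
Position 4 (value 6): max_ending_here = 21, max_so_far = 21
Position 5 (value 8): max_ending_here = 29, max_so_far = 29

Maximum subarray: [1, 10, -1, 5, 6, 8]
Maximum sum: 29

The maximum subarray is [1, 10, -1, 5, 6, 8] with sum 29. This subarray runs from index 0 to index 5.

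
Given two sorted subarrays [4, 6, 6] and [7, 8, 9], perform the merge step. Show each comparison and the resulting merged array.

Merging process:

Compare 4 vs 7: take 4 from left. Merged: [4]
Compare 6 vs 7: take 6 from left. Merged: [4, 6]
Compare 6 vs 7: take 6 from left. Merged: [4, 6, 6]
Append remaining from right: [7, 8, 9]. Merged: [4, 6, 6, 7, 8, 9]

Final merged array: [4, 6, 6, 7, 8, 9]
Total comparisons: 3

The merged array is [4, 6, 6, 7, 8, 9], requiring 3 comparisons. The merge step runs in O(n) time where n is the total number of elements.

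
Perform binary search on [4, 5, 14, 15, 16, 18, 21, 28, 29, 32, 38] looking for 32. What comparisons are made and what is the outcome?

Binary search for 32 in [4, 5, 14, 15, 16, 18, 21, 28, 29, 32, 38]:

lo=0, hi=10, mid=5, arr[mid]=18 -> 18 < 32, search right half
lo=6, hi=10, mid=8, arr[mid]=29 -> 29 < 32, search right half
lo=9, hi=10, mid=9, arr[mid]=32 -> Found target at index 9!

Binary search finds 32 at index 9 after 3 comparisons. The search repeatedly halves the search space by comparing with the middle element.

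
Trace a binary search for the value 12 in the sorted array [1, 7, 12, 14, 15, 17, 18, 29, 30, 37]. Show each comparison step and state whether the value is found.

Binary search for 12 in [1, 7, 12, 14, 15, 17, 18, 29, 30, 37]:

lo=0, hi=9, mid=4, arr[mid]=15 -> 15 > 12, search left half
lo=0, hi=3, mid=1, arr[mid]=7 -> 7 < 12, search right half
lo=2, hi=3, mid=2, arr[mid]=12 -> Found target at index 2!

Binary search finds 12 at index 2 after 3 comparisons. The search repeatedly halves the search space by comparing with the middle element.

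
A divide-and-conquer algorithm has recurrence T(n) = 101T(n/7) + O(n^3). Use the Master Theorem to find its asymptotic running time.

Master Theorem for T(n) = 101T(n/7) + O(n^3):

a = 101, b = 7, c = 3
log_b(a) = log_7(101) = 2.3717

Case 3: c = 3 > log_7(101) = 2.3717
T(n) = O(n^3) = O(n^3)

For T(n) = 101T(n/7) + O(n^3): log_7(101) = 2.3717. This is Case 3 of the Master Theorem (c > log_b(a), work dominated by root), giving O(n^3).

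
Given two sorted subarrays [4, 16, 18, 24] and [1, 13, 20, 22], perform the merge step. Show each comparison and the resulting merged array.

Merging process:

Compare 4 vs 1: take 1 from right. Merged: [1]
Compare 4 vs 13: take 4 from left. Merged: [1, 4]
Compare 16 vs 13: take 13 from right. Merged: [1, 4, 13]
Compare 16 vs 20: take 16 from left. Merged: [1, 4, 13, 16]
Compare 18 vs 20: take 18 from left. Merged: [1, 4, 13, 16, 18]
Compare 24 vs 20: take 20 from right. Merged: [1, 4, 13, 16, 18, 20]
Compare 24 vs 22: take 22 from right. Merged: [1, 4, 13, 16, 18, 20, 22]
Append remaining from left: [24]. Merged: [1, 4, 13, 16, 18, 20, 22, 24]

Final merged array: [1, 4, 13, 16, 18, 20, 22, 24]
Total comparisons: 7

The merged array is [1, 4, 13, 16, 18, 20, 22, 24], requiring 7 comparisons. The merge step runs in O(n) time where n is the total number of elements.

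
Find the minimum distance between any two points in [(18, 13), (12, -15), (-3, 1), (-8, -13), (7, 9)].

Computing all pairwise distances among 5 points:

d((18, 13), (12, -15)) = 28.6356
d((18, 13), (-3, 1)) = 24.1868
d((18, 13), (-8, -13)) = 36.7696
d((18, 13), (7, 9)) = 11.7047 <-- minimum
d((12, -15), (-3, 1)) = 21.9317
d((12, -15), (-8, -13)) = 20.0998
d((12, -15), (7, 9)) = 24.5153
d((-3, 1), (-8, -13)) = 14.8661
d((-3, 1), (7, 9)) = 12.8062
d((-8, -13), (7, 9)) = 26.6271

Closest pair: (18, 13) and (7, 9) with distance 11.7047

The closest pair is (18, 13) and (7, 9) with Euclidean distance 11.7047. For 5 points, brute-force pairwise comparison is shown above. For large n, the divide-and-conquer algorithm (sort by x, recurse on halves, check the dividing strip) achieves O(n log n).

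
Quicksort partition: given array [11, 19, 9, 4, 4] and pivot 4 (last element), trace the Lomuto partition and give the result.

Lomuto partition with pivot = 4:

Initial array: [11, 19, 9, 4, 4]

arr[0]=11 > 4: no swap
arr[1]=19 > 4: no swap
arr[2]=9 > 4: no swap
arr[3]=4 <= 4: swap with position 0, array becomes [4, 19, 9, 11, 4]

Place pivot at position 1: [4, 4, 9, 11, 19]
Pivot position: 1

After partitioning with pivot 4, the array becomes [4, 4, 9, 11, 19]. The pivot is placed at index 1. All elements to the left of the pivot are <= 4, and all elements to the right are > 4.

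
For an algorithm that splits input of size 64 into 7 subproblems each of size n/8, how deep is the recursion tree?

For divide and conquer with division factor 8:

Problem sizes at each level:
Level 0: 64
Level 1: 8
Level 2: 1

The root is level 0 and the size-1 base case is level 2 (the tree spans levels 0 through 2, i.e. 3 levels counting the root), so the depth is the number of divisions: log_8(64) = 2

The recursion tree depth is log_8(64) = 2. At each level, the problem size is divided by 8, so it takes 2 divisions to reduce to a base case of size 1. The algorithm makes 7 recursive calls at each level.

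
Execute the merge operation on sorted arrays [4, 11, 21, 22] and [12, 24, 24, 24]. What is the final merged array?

Merging process:

Compare 4 vs 12: take 4 from left. Merged: [4]
Compare 11 vs 12: take 11 from left. Merged: [4, 11]
Compare 21 vs 12: take 12 from right. Merged: [4, 11, 12]
Compare 21 vs 24: take 21 from left. Merged: [4, 11, 12, 21]
Compare 22 vs 24: take 22 from left. Merged: [4, 11, 12, 21, 22]
Append remaining from right: [24, 24, 24]. Merged: [4, 11, 12, 21, 22, 24, 24, 24]

Final merged array: [4, 11, 12, 21, 22, 24, 24, 24]
Total comparisons: 5

The merged array is [4, 11, 12, 21, 22, 24, 24, 24], requiring 5 comparisons. The merge step runs in O(n) time where n is the total number of elements.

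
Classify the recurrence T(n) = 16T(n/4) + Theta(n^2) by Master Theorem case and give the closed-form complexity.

Master Theorem for T(n) = 16T(n/4) + O(n^2):

a = 16, b = 4, c = 2
log_b(a) = log_4(16) = 2.0000

Case 2: c = 2 = log_4(16) = 2.0000
T(n) = O(n^2 log n) = O(n^2 log n)

For T(n) = 16T(n/4) + O(n^2): log_4(16) = 2.0000. This is Case 2 of the Master Theorem (c = log_b(a), equal work at all levels), giving O(n^2 log n).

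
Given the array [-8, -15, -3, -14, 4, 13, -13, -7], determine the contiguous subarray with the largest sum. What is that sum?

Using Kadane's algorithm on [-8, -15, -3, -14, 4, 13, -13, -7]:

Scanning through the array:
Position 1 (value -15): max_ending_here = -15, max_so_far = -8
Position 2 (value -3): max_ending_here = -3, max_so_far = -3
Position 3 (value -14): max_ending_here = -14, max_so_far = -3
Position 4 (value 4): max_ending_here = 4, max_so_far = 4
Position 5 (value 13): max_ending_here = 17, max_so_far = 17
Position 6 (value -13): max_ending_here = 4, max_so_far = 17
Position 7 (value -7): max_ending_here = -3, max_so_far = 17

Maximum subarray: [4, 13]
Maximum sum: 17

The maximum subarray is [4, 13] with sum 17. This subarray runs from index 4 to index 5.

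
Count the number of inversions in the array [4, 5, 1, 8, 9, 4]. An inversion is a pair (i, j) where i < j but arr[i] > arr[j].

Finding inversions in [4, 5, 1, 8, 9, 4]:

(0, 2): arr[0]=4 > arr[2]=1
(1, 2): arr[1]=5 > arr[2]=1
(1, 5): arr[1]=5 > arr[5]=4
(3, 5): arr[3]=8 > arr[5]=4
(4, 5): arr[4]=9 > arr[5]=4

Total inversions: 5

The array has 5 inversion(s): (0,2), (1,2), (1,5), (3,5), (4,5). Each pair (i,j) satisfies i < j and arr[i] > arr[j].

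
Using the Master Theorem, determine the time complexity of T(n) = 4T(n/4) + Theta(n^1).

Master Theorem for T(n) = 4T(n/4) + O(n^1):

a = 4, b = 4, c = 1
log_b(a) = log_4(4) = 1.0000

Case 2: c = 1 = log_4(4) = 1.0000
T(n) = O(n^1 log n) = O(n log n)

For T(n) = 4T(n/4) + O(n^1): log_4(4) = 1.0000. This is Case 2 of the Master Theorem (c = log_b(a), equal work at all levels), giving O(n log n).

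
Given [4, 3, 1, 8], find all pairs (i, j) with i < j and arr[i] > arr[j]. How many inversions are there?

Finding inversions in [4, 3, 1, 8]:

(0, 1): arr[0]=4 > arr[1]=3
(0, 2): arr[0]=4 > arr[2]=1
(1, 2): arr[1]=3 > arr[2]=1

Total inversions: 3

The array has 3 inversion(s): (0,1), (0,2), (1,2). Each pair (i,j) satisfies i < j and arr[i] > arr[j].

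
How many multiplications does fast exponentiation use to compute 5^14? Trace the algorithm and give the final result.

Computing 5^14 by squaring (build up from 5^1; each line after the first costs one multiplication):

5^1 = 5
5^2 = (5^1)^2 = 5^2 = 25
5^3 = 5 * 5^2 = 5 * 25 = 125
5^6 = (5^3)^2 = 125^2 = 15625
5^7 = 5 * 5^6 = 5 * 15625 = 78125
5^14 = (5^7)^2 = 78125^2 = 6103515625

Result: 6103515625
Multiplications needed: 5 (5 lines after 5^1)

5^14 = 6103515625. Using exponentiation by squaring, this requires 5 multiplications. The key idea: if the exponent is even, square the half-power; if odd, multiply by the base once.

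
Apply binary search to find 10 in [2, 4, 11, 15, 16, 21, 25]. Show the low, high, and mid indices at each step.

Binary search for 10 in [2, 4, 11, 15, 16, 21, 25]:

lo=0, hi=6, mid=3, arr[mid]=15 -> 15 > 10, search left half
lo=0, hi=2, mid=1, arr[mid]=4 -> 4 < 10, search right half
lo=2, hi=2, mid=2, arr[mid]=11 -> 11 > 10, search left half
lo=2 > hi=1, target 10 not found

Binary search determines that 10 is not in the array after 3 comparisons. The search space was exhausted without finding the target.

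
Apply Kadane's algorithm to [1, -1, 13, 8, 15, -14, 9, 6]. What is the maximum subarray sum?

Using Kadane's algorithm on [1, -1, 13, 8, 15, -14, 9, 6]:

Scanning through the array:
Position 1 (value -1): max_ending_here = 0, max_so_far = 1
Position 2 (value 13): max_ending_here = 13, max_so_far = 13
Position 3 (value 8): max_ending_here = 21, max_so_far = 21
Position 4 (value 15): max_ending_here = 36, max_so_far = 36
Position 5 (value -14): max_ending_here = 22, max_so_far = 36
Position 6 (value 9): max_ending_here = 31, max_so_far = 36
Position 7 (value 6): max_ending_here = 37, max_so_far = 37

Maximum subarray: [1, -1, 13, 8, 15, -14, 9, 6]
Maximum sum: 37

The maximum subarray is [1, -1, 13, 8, 15, -14, 9, 6] with sum 37. This subarray runs from index 0 to index 7.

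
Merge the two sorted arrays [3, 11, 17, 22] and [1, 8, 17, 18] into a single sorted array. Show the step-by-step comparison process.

Merging process:

Compare 3 vs 1: take 1 from right. Merged: [1]
Compare 3 vs 8: take 3 from left. Merged: [1, 3]
Compare 11 vs 8: take 8 from right. Merged: [1, 3, 8]
Compare 11 vs 17: take 11 from left. Merged: [1, 3, 8, 11]
Compare 17 vs 17: take 17 from left. Merged: [1, 3, 8, 11, 17]
Compare 22 vs 17: take 17 from right. Merged: [1, 3, 8, 11, 17, 17]
Compare 22 vs 18: take 18 from right. Merged: [1, 3, 8, 11, 17, 17, 18]
Append remaining from left: [22]. Merged: [1, 3, 8, 11, 17, 17, 18, 22]

Final merged array: [1, 3, 8, 11, 17, 17, 18, 22]
Total comparisons: 7

The merged array is [1, 3, 8, 11, 17, 17, 18, 22], requiring 7 comparisons. The merge step runs in O(n) time where n is the total number of elements.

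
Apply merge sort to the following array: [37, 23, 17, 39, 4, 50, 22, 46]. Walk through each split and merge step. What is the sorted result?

Merge sort trace:

Split: [37, 23, 17, 39, 4, 50, 22, 46] -> [37, 23, 17, 39] and [4, 50, 22, 46]
  Split: [37, 23, 17, 39] -> [37, 23] and [17, 39]
    Split: [37, 23] -> [37] and [23]
    Merge: [37] + [23] -> [23, 37]
    Split: [17, 39] -> [17] and [39]
    Merge: [17] + [39] -> [17, 39]
  Merge: [23, 37] + [17, 39] -> [17, 23, 37, 39]
  Split: [4, 50, 22, 46] -> [4, 50] and [22, 46]
    Split: [4, 50] -> [4] and [50]
    Merge: [4] + [50] -> [4, 50]
    Split: [22, 46] -> [22] and [46]
    Merge: [22] + [46] -> [22, 46]
  Merge: [4, 50] + [22, 46] -> [4, 22, 46, 50]
Merge: [17, 23, 37, 39] + [4, 22, 46, 50] -> [4, 17, 22, 23, 37, 39, 46, 50]

Final sorted array: [4, 17, 22, 23, 37, 39, 46, 50]

The merge sort proceeds by recursively splitting the array and merging sorted halves.
After all merges, the sorted array is [4, 17, 22, 23, 37, 39, 46, 50].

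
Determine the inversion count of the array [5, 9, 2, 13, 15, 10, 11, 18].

Finding inversions in [5, 9, 2, 13, 15, 10, 11, 18]:

(0, 2): arr[0]=5 > arr[2]=2
(1, 2): arr[1]=9 > arr[2]=2
(3, 5): arr[3]=13 > arr[5]=10
(3, 6): arr[3]=13 > arr[6]=11
(4, 5): arr[4]=15 > arr[5]=10
(4, 6): arr[4]=15 > arr[6]=11

Total inversions: 6

The array has 6 inversion(s): (0,2), (1,2), (3,5), (3,6), (4,5), (4,6). Each pair (i,j) satisfies i < j and arr[i] > arr[j].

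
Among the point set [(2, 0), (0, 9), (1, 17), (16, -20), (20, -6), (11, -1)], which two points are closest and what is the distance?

Computing all pairwise distances among 6 points:

d((2, 0), (0, 9)) = 9.2195
d((2, 0), (1, 17)) = 17.0294
d((2, 0), (16, -20)) = 24.4131
d((2, 0), (20, -6)) = 18.9737
d((2, 0), (11, -1)) = 9.0554
d((0, 9), (1, 17)) = 8.0623 <-- minimum
d((0, 9), (16, -20)) = 33.121
d((0, 9), (20, -6)) = 25.0
d((0, 9), (11, -1)) = 14.8661
d((1, 17), (16, -20)) = 39.9249
d((1, 17), (20, -6)) = 29.8329
d((1, 17), (11, -1)) = 20.5913
d((16, -20), (20, -6)) = 14.5602
d((16, -20), (11, -1)) = 19.6469
d((20, -6), (11, -1)) = 10.2956

Closest pair: (0, 9) and (1, 17) with distance 8.0623

The closest pair is (0, 9) and (1, 17) with Euclidean distance 8.0623. For 6 points, brute-force pairwise comparison is shown above. For large n, the divide-and-conquer algorithm (sort by x, recurse on halves, check the dividing strip) achieves O(n log n).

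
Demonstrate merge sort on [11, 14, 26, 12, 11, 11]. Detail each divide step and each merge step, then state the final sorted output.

Merge sort trace:

Split: [11, 14, 26, 12, 11, 11] -> [11, 14, 26] and [12, 11, 11]
  Split: [11, 14, 26] -> [11] and [14, 26]
    Split: [14, 26] -> [14] and [26]
    Merge: [14] + [26] -> [14, 26]
  Merge: [11] + [14, 26] -> [11, 14, 26]
  Split: [12, 11, 11] -> [12] and [11, 11]
    Split: [11, 11] -> [11] and [11]
    Merge: [11] + [11] -> [11, 11]
  Merge: [12] + [11, 11] -> [11, 11, 12]
Merge: [11, 14, 26] + [11, 11, 12] -> [11, 11, 11, 12, 14, 26]

Final sorted array: [11, 11, 11, 12, 14, 26]

The merge sort proceeds by recursively splitting the array and merging sorted halves.
After all merges, the sorted array is [11, 11, 11, 12, 14, 26].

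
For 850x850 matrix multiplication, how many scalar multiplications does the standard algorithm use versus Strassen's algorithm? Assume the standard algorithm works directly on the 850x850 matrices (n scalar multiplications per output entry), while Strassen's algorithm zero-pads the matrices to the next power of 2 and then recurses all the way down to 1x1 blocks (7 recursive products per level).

Matrix multiplication for 850x850 matrices:

Strassen's algorithm requires power-of-2 dimensions. Pad 850x850 to 1024x1024 (next power of 2).

Standard algorithm: 850^3 = 614125000 multiplications
Strassen's algorithm: 7^(log2(1024)) = 7^10 = 282475249 multiplications
Savings: 614125000 - 282475249 = 331649751 multiplications

Standard: 614125000 multiplications (850^3). Strassen: 282475249 multiplications (7^10, after padding to 1024x1024). Strassen reduces 8 recursive multiplications to 7 at each level.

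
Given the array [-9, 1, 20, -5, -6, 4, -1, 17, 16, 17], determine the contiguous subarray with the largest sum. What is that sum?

Using Kadane's algorithm on [-9, 1, 20, -5, -6, 4, -1, 17, 16, 17]:

Scanning through the array:
Position 1 (value 1): max_ending_here = 1, max_so_far = 1
Position 2 (value 20): max_ending_here = 21, max_so_far = 21
Position 3 (value -5): max_ending_here = 16, max_so_far = 21
Position 4 (value -6): max_ending_here = 10, max_so_far = 21
Position 5 (value 4): max_ending_here = 14, max_so_far = 21
Position 6 (value -1): max_ending_here = 13, max_so_far = 21
Position 7 (value 17): max_ending_here = 30, max_so_far = 30
Position 8 (value 16): max_ending_here = 46, max_so_far = 46
Position 9 (value 17): max_ending_here = 63, max_so_far = 63

Maximum subarray: [1, 20, -5, -6, 4, -1, 17, 16, 17]
Maximum sum: 63

The maximum subarray is [1, 20, -5, -6, 4, -1, 17, 16, 17] with sum 63. This subarray runs from index 1 to index 9.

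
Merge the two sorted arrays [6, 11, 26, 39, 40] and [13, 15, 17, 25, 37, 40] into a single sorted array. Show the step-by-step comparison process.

Merging process:

Compare 6 vs 13: take 6 from left. Merged: [6]
Compare 11 vs 13: take 11 from left. Merged: [6, 11]
Compare 26 vs 13: take 13 from right. Merged: [6, 11, 13]
Compare 26 vs 15: take 15 from right. Merged: [6, 11, 13, 15]
Compare 26 vs 17: take 17 from right. Merged: [6, 11, 13, 15, 17]
Compare 26 vs 25: take 25 from right. Merged: [6, 11, 13, 15, 17, 25]
Compare 26 vs 37: take 26 from left. Merged: [6, 11, 13, 15, 17, 25, 26]
Compare 39 vs 37: take 37 from right. Merged: [6, 11, 13, 15, 17, 25, 26, 37]
Compare 39 vs 40: take 39 from left. Merged: [6, 11, 13, 15, 17, 25, 26, 37, 39]
Compare 40 vs 40: take 40 from left. Merged: [6, 11, 13, 15, 17, 25, 26, 37, 39, 40]
Append remaining from right: [40]. Merged: [6, 11, 13, 15, 17, 25, 26, 37, 39, 40, 40]

Final merged array: [6, 11, 13, 15, 17, 25, 26, 37, 39, 40, 40]
Total comparisons: 10

The merged array is [6, 11, 13, 15, 17, 25, 26, 37, 39, 40, 40], requiring 10 comparisons. The merge step runs in O(n) time where n is the total number of elements.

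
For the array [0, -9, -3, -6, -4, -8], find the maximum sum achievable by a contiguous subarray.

Using Kadane's algorithm on [0, -9, -3, -6, -4, -8]:

Scanning through the array:
Position 1 (value -9): max_ending_here = -9, max_so_far = 0
Position 2 (value -3): max_ending_here = -3, max_so_far = 0
Position 3 (value -6): max_ending_here = -6, max_so_far = 0
Position 4 (value -4): max_ending_here = -4, max_so_far = 0
Position 5 (value -8): max_ending_here = -8, max_so_far = 0

Maximum subarray: [0]
Maximum sum: 0

The maximum subarray is [0] with sum 0. This subarray runs from index 0 to index 0.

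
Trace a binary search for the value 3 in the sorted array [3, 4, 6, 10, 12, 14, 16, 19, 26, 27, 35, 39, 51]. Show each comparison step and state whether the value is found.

Binary search for 3 in [3, 4, 6, 10, 12, 14, 16, 19, 26, 27, 35, 39, 51]:

lo=0, hi=12, mid=6, arr[mid]=16 -> 16 > 3, search left half
lo=0, hi=5, mid=2, arr[mid]=6 -> 6 > 3, search left half
lo=0, hi=1, mid=0, arr[mid]=3 -> Found target at index 0!

Binary search finds 3 at index 0 after 3 comparisons. The search repeatedly halves the search space by comparing with the middle element.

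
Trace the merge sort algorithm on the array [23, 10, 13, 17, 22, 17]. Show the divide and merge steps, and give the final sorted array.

Merge sort trace:

Split: [23, 10, 13, 17, 22, 17] -> [23, 10, 13] and [17, 22, 17]
  Split: [23, 10, 13] -> [23] and [10, 13]
    Split: [10, 13] -> [10] and [13]
    Merge: [10] + [13] -> [10, 13]
  Merge: [23] + [10, 13] -> [10, 13, 23]
  Split: [17, 22, 17] -> [17] and [22, 17]
    Split: [22, 17] -> [22] and [17]
    Merge: [22] + [17] -> [17, 22]
  Merge: [17] + [17, 22] -> [17, 17, 22]
Merge: [10, 13, 23] + [17, 17, 22] -> [10, 13, 17, 17, 22, 23]

Final sorted array: [10, 13, 17, 17, 22, 23]

The merge sort proceeds by recursively splitting the array and merging sorted halves.
After all merges, the sorted array is [10, 13, 17, 17, 22, 23].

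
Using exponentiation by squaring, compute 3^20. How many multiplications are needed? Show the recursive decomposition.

Computing 3^20 by squaring (build up from 3^1; each line after the first costs one multiplication):

3^1 = 3
3^2 = (3^1)^2 = 3^2 = 9
3^4 = (3^2)^2 = 9^2 = 81
3^5 = 3 * 3^4 = 3 * 81 = 243
3^10 = (3^5)^2 = 243^2 = 59049
3^20 = (3^10)^2 = 59049^2 = 3486784401

Result: 3486784401
Multiplications needed: 5 (5 lines after 3^1)

3^20 = 3486784401. Using exponentiation by squaring, this requires 5 multiplications. The key idea: if the exponent is even, square the half-power; if odd, multiply by the base once.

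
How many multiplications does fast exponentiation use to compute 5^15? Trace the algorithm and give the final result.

Computing 5^15 by squaring (build up from 5^1; each line after the first costs one multiplication):

5^1 = 5
5^2 = (5^1)^2 = 5^2 = 25
5^3 = 5 * 5^2 = 5 * 25 = 125
5^6 = (5^3)^2 = 125^2 = 15625
5^7 = 5 * 5^6 = 5 * 15625 = 78125
5^14 = (5^7)^2 = 78125^2 = 6103515625
5^15 = 5 * 5^14 = 5 * 6103515625 = 30517578125

Result: 30517578125
Multiplications needed: 6 (6 lines after 5^1)

5^15 = 30517578125. Using exponentiation by squaring, this requires 6 multiplications. The key idea: if the exponent is even, square the half-power; if odd, multiply by the base once.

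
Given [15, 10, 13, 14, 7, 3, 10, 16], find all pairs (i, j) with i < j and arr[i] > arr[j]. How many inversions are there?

Finding inversions in [15, 10, 13, 14, 7, 3, 10, 16]:

(0, 1): arr[0]=15 > arr[1]=10
(0, 2): arr[0]=15 > arr[2]=13
(0, 3): arr[0]=15 > arr[3]=14
(0, 4): arr[0]=15 > arr[4]=7
(0, 5): arr[0]=15 > arr[5]=3
(0, 6): arr[0]=15 > arr[6]=10
(1, 4): arr[1]=10 > arr[4]=7
(1, 5): arr[1]=10 > arr[5]=3
(2, 4): arr[2]=13 > arr[4]=7
(2, 5): arr[2]=13 > arr[5]=3
(2, 6): arr[2]=13 > arr[6]=10
(3, 4): arr[3]=14 > arr[4]=7
(3, 5): arr[3]=14 > arr[5]=3
(3, 6): arr[3]=14 > arr[6]=10
(4, 5): arr[4]=7 > arr[5]=3

Total inversions: 15

The array has 15 inversion(s): (0,1), (0,2), (0,3), (0,4), (0,5), (0,6), (1,4), (1,5), (2,4), (2,5), (2,6), (3,4), (3,5), (3,6), (4,5). Each pair (i,j) satisfies i < j and arr[i] > arr[j].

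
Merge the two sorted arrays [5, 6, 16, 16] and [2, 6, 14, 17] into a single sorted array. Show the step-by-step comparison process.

Merging process:

Compare 5 vs 2: take 2 from right. Merged: [2]
Compare 5 vs 6: take 5 from left. Merged: [2, 5]
Compare 6 vs 6: take 6 from left. Merged: [2, 5, 6]
Compare 16 vs 6: take 6 from right. Merged: [2, 5, 6, 6]
Compare 16 vs 14: take 14 from right. Merged: [2, 5, 6, 6, 14]
Compare 16 vs 17: take 16 from left. Merged: [2, 5, 6, 6, 14, 16]
Compare 16 vs 17: take 16 from left. Merged: [2, 5, 6, 6, 14, 16, 16]
Append remaining from right: [17]. Merged: [2, 5, 6, 6, 14, 16, 16, 17]

Final merged array: [2, 5, 6, 6, 14, 16, 16, 17]
Total comparisons: 7

The merged array is [2, 5, 6, 6, 14, 16, 16, 17], requiring 7 comparisons. The merge step runs in O(n) time where n is the total number of elements.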